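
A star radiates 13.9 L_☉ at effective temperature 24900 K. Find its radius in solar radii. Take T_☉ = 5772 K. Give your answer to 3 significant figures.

R/R_☉ = √(L/L_☉) / (T/T_☉)² = √(13.9) / (4.314)²
       = 3.728 / 18.61 = 0.2003.

0.200 solar radii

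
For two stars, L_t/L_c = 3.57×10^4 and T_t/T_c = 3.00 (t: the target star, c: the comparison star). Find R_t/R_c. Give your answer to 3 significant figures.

L ∝ R²T⁴ gives R ∝ √L / T², so
R_t/R_c = √(3.57×10^4) / (3.00)² = 188.9 / 9.000 = 20.99.

21.0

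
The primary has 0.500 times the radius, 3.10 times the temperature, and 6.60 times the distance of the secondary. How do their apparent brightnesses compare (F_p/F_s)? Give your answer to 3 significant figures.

L_p/L_s = (R_p/R_s)²(T_p/T_s)⁴ = (0.500)² × (3.10)⁴ = 23.09.
F_p/F_s = (L_p/L_s)/(d_p/d_s)² = 23.09 / (6.60)² = 0.5300.

0.530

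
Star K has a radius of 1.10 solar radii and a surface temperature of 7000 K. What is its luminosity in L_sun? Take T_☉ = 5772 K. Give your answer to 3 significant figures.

2.62 L_sun

L/L_☉ = (R/R_☉)² (T/T_☉)⁴ = (1.10)² × (7000/5772)⁴
       = 1.210 × (1.213)⁴ = 1.210 × 2.163 = 2.617.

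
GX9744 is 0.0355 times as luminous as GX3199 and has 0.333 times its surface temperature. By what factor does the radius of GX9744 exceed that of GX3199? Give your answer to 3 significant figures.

L ∝ R²T⁴ gives R ∝ √L / T², so
R_GX9744/R_GX3199 = √(0.0355) / (0.333)² = 0.1884 / 0.1109 = 1.699.

1.70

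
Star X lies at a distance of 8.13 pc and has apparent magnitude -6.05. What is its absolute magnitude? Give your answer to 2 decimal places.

M = m − 5 log₁₀(d/10 pc) = -6.05 − 5 log₁₀(8.13/10)
  = -6.05 − 5 × -0.090 = -6.05 − -0.45 = -5.60.

-5.60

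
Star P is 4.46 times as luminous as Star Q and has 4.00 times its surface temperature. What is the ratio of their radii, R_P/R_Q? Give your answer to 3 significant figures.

0.132

L ∝ R²T⁴ gives R ∝ √L / T², so
R_P/R_Q = √(4.46) / (4.00)² = 2.112 / 16.00 = 0.1320.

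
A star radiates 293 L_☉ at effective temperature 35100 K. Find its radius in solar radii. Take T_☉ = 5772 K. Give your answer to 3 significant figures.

0.463 solar radii

R/R_☉ = √(L/L_☉) / (T/T_☉)² = √(293) / (6.081)²
       = 17.12 / 36.98 = 0.4629.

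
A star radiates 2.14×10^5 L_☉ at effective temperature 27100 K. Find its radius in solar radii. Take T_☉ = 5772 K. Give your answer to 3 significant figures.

21.0 solar radii

R/R_☉ = √(L/L_☉) / (T/T_☉)² = √(2.14×10^5) / (4.695)²
       = 462.6 / 22.04 = 20.99.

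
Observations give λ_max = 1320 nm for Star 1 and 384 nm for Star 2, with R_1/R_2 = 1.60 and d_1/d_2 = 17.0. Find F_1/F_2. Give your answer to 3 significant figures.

6.34×10^-5

Wien's law: T_1/T_2 = λ_2/λ_1 = 384/1320 = 0.2909.
L_1/L_2 = (R_1/R_2)²(T_1/T_2)⁴ = (1.60)²(0.2909)⁴ = 0.01833.
F_1/F_2 = (L_1/L_2)/(d_1/d_2)² = 0.01833/(17.0)² = 6.344×10^-5.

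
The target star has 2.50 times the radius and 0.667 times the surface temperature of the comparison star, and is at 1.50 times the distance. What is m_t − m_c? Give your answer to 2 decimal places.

L_t/L_c = (2.50)²(0.667)⁴ = 1.237.
F_t/F_c = (L_t/L_c)/(d_t/d_c)² = 1.237/2.250 = 0.5498.
m_t − m_c = −2.5 log₁₀(0.5498) = 0.65.

0.65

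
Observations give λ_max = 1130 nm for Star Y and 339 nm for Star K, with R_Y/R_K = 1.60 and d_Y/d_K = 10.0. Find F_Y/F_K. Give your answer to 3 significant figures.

2.07×10^-4

Wien's law: T_Y/T_K = λ_K/λ_Y = 339/1130 = 0.3000.
L_Y/L_K = (R_Y/R_K)²(T_Y/T_K)⁴ = (1.60)²(0.3000)⁴ = 0.02074.
F_Y/F_K = (L_Y/L_K)/(d_Y/d_K)² = 0.02074/(10.0)² = 2.074×10^-4.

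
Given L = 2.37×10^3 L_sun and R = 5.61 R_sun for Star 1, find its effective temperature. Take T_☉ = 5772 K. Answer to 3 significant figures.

1.70×10^4 K

T/T_☉ = (L/L_☉)^(1/4) / (R/R_☉)^(1/2)
T = 5772 × (2.37×10^3)^(1/4) / √(5.61) = 5772 × 6.977 / 2.369 = 1.700×10^4 K.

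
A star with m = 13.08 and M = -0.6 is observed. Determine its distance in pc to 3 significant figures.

5.45×10^3 pc

m − M = 5 log₁₀(d/10 pc)
13.08 − (-0.6) = 13.68 = 5 log₁₀(d/10)
d = 10 × 10^(13.68/5) = 10 × 10^2.736 = 5445 pc.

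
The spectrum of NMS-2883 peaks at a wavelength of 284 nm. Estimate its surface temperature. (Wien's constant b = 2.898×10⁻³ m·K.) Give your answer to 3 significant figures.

T = b/λ_max = 2.898×10⁻³ / (284×10⁻⁹) = 1.020×10^4 K.

1.02×10^4 K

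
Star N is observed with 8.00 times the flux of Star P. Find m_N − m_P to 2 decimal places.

-2.26

m_N − m_P = −2.5 log₁₀(F_N/F_P) = −2.5 log₁₀(8.00) = −2.5 × (0.903) = -2.258.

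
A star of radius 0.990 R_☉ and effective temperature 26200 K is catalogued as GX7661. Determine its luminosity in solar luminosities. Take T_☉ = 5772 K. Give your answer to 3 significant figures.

L/L_☉ = (R/R_☉)² (T/T_☉)⁴ = (0.990)² × (26200/5772)⁴
       = 0.9801 × (4.539)⁴ = 0.9801 × 424.5 = 416.1.

416 solar luminosities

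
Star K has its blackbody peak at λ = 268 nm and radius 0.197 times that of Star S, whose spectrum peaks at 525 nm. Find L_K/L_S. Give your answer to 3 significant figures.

Wien's law gives T ∝ 1/λ_max, so T_K/T_S = λ_S/λ_K = 525/268 = 1.959.
Then L ∝ R²T⁴ gives L_K/L_S = (0.197)² × (1.959)⁴ = 0.03881 × 14.73 = 0.5715.

0.572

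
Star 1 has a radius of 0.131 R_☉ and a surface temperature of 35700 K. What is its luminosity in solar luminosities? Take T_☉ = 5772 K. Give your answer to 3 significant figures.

L/L_☉ = (R/R_☉)² (T/T_☉)⁴ = (0.131)² × (35700/5772)⁴
       = 0.01716 × (6.185)⁴ = 0.01716 × 1463 = 25.11.

25.1 solar luminosities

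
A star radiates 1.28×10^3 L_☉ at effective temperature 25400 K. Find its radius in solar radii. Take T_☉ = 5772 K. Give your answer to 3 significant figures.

R/R_☉ = √(L/L_☉) / (T/T_☉)² = √(1.28×10^3) / (4.401)²
       = 35.78 / 19.36 = 1.848.

1.85 solar radii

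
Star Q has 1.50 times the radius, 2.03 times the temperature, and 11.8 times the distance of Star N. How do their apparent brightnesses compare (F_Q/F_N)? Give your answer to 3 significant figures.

0.274

L_Q/L_N = (R_Q/R_N)²(T_Q/T_N)⁴ = (1.50)² × (2.03)⁴ = 38.21.
F_Q/F_N = (L_Q/L_N)/(d_Q/d_N)² = 38.21 / (11.8)² = 0.2744.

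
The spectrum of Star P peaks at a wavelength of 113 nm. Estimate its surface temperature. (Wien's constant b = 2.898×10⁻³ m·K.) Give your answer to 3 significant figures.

T = b/λ_max = 2.898×10⁻³ / (113×10⁻⁹) = 2.565×10^4 K.

2.56×10^4 K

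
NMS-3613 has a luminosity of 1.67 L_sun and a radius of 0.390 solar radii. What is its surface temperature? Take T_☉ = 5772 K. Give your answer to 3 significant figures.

1.05×10^4 K

T/T_☉ = (L/L_☉)^(1/4) / (R/R_☉)^(1/2)
T = 5772 × (1.67)^(1/4) / √(0.390) = 5772 × 1.137 / 0.6245 = 1.051×10^4 K.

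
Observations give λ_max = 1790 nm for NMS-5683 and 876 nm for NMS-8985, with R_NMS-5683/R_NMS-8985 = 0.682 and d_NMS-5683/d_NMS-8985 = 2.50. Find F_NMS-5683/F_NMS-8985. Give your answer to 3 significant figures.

0.00427

Wien's law: T_NMS-5683/T_NMS-8985 = λ_NMS-8985/λ_NMS-5683 = 876/1790 = 0.4894.
L_NMS-5683/L_NMS-8985 = (R_NMS-5683/R_NMS-8985)²(T_NMS-5683/T_NMS-8985)⁴ = (0.682)²(0.4894)⁴ = 0.02668.
F_NMS-5683/F_NMS-8985 = (L_NMS-5683/L_NMS-8985)/(d_NMS-5683/d_NMS-8985)² = 0.02668/(2.50)² = 0.004269.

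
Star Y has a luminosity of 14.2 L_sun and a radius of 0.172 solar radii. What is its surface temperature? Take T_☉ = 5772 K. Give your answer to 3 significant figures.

T/T_☉ = (L/L_☉)^(1/4) / (R/R_☉)^(1/2)
T = 5772 × (14.2)^(1/4) / √(0.172) = 5772 × 1.941 / 0.4147 = 2.702×10^4 K.

2.70×10^4 K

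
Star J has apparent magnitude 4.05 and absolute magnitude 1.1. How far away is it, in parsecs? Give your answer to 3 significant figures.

38.9 pc

m − M = 5 log₁₀(d/10 pc)
4.05 − (1.1) = 2.95 = 5 log₁₀(d/10)
d = 10 × 10^(2.95/5) = 10 × 10^0.590 = 38.90 pc.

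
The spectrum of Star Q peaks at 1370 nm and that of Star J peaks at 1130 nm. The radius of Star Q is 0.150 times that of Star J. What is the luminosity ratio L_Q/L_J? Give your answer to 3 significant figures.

Wien's law gives T ∝ 1/λ_max, so T_Q/T_J = λ_J/λ_Q = 1130/1370 = 0.8248.
Then L ∝ R²T⁴ gives L_Q/L_J = (0.150)² × (0.8248)⁴ = 0.02250 × 0.4628 = 0.01041.

0.0104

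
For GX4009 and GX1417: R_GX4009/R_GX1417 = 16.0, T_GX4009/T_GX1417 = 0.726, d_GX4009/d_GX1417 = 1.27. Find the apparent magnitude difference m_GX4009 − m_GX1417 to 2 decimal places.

-4.11

L_GX4009/L_GX1417 = (16.0)²(0.726)⁴ = 71.12.
F_GX4009/F_GX1417 = (L_GX4009/L_GX1417)/(d_GX4009/d_GX1417)² = 71.12/1.613 = 44.09.
m_GX4009 − m_GX1417 = −2.5 log₁₀(44.09) = -4.11.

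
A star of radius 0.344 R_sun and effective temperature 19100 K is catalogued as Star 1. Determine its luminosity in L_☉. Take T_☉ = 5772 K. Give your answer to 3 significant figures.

L/L_☉ = (R/R_☉)² (T/T_☉)⁴ = (0.344)² × (19100/5772)⁴
       = 0.1183 × (3.309)⁴ = 0.1183 × 119.9 = 14.19.

14.2 L_☉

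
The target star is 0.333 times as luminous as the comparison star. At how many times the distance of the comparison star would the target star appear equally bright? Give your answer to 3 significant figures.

Equal flux requires L_t/d_t² = L_c/d_c², so d_t/d_c = √(L_t/L_c)
= √(0.333) = 0.5771.

0.577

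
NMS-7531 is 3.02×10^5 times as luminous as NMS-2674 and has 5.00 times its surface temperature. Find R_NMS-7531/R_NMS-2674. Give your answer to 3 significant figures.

22.0

L ∝ R²T⁴ gives R ∝ √L / T², so
R_NMS-7531/R_NMS-2674 = √(3.02×10^5) / (5.00)² = 549.5 / 25.00 = 21.98.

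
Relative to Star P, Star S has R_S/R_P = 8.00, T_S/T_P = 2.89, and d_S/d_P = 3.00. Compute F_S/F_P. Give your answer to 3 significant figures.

L_S/L_P = (R_S/R_P)²(T_S/T_P)⁴ = (8.00)² × (2.89)⁴ = 4464.
F_S/F_P = (L_S/L_P)/(d_S/d_P)² = 4464 / (3.00)² = 496.1.

496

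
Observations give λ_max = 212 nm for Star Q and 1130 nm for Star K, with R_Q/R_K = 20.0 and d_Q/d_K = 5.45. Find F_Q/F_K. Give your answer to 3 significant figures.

1.09×10^4

Wien's law: T_Q/T_K = λ_K/λ_Q = 1130/212 = 5.330.
L_Q/L_K = (R_Q/R_K)²(T_Q/T_K)⁴ = (20.0)²(5.330)⁴ = 3.229×10^5.
F_Q/F_K = (L_Q/L_K)/(d_Q/d_K)² = 3.229×10^5/(5.45)² = 1.087×10^4.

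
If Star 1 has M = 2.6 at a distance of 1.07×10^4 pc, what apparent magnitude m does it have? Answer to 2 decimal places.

m = M + 5 log₁₀(d/10 pc) = 2.6 + 5 log₁₀(1.07×10^4/10)
  = 2.6 + 5 × 3.029 = 2.6 + 15.15 = 17.75.

17.75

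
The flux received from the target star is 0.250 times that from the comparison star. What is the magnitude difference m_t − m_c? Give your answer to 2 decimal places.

m_t − m_c = −2.5 log₁₀(F_t/F_c) = −2.5 log₁₀(0.250) = −2.5 × (-0.602) = 1.505.

1.51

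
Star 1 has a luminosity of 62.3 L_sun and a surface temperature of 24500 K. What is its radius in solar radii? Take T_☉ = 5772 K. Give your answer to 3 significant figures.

R/R_☉ = √(L/L_☉) / (T/T_☉)² = √(62.3) / (4.245)²
       = 7.893 / 18.02 = 0.4381.

0.438 solar radii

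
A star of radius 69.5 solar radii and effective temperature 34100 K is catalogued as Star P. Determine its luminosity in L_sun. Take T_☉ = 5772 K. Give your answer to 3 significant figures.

L/L_☉ = (R/R_☉)² (T/T_☉)⁴ = (69.5)² × (34100/5772)⁴
       = 4830 × (5.908)⁴ = 4830 × 1218 = 5.884×10^6.

5.88×10^6 L_sun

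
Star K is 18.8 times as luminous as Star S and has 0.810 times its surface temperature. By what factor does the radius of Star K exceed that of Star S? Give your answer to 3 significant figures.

6.61

L ∝ R²T⁴ gives R ∝ √L / T², so
R_K/R_S = √(18.8) / (0.810)² = 4.336 / 0.6561 = 6.609.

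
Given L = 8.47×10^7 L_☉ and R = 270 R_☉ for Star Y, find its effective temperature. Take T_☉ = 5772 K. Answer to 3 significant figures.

T/T_☉ = (L/L_☉)^(1/4) / (R/R_☉)^(1/2)
T = 5772 × (8.47×10^7)^(1/4) / √(270) = 5772 × 95.93 / 16.43 = 3.370×10^4 K.

3.37×10^4 K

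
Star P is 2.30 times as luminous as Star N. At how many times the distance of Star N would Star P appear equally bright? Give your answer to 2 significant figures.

1.5

Equal flux requires L_P/d_P² = L_N/d_N², so d_P/d_N = √(L_P/L_N)
= √(2.30) = 1.517.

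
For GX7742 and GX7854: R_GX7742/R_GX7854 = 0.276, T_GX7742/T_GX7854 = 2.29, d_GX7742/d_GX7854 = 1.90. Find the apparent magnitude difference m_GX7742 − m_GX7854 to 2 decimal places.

0.59

L_GX7742/L_GX7854 = (0.276)²(2.29)⁴ = 2.095.
F_GX7742/F_GX7854 = (L_GX7742/L_GX7854)/(d_GX7742/d_GX7854)² = 2.095/3.610 = 0.5803.
m_GX7742 − m_GX7854 = −2.5 log₁₀(0.5803) = 0.59.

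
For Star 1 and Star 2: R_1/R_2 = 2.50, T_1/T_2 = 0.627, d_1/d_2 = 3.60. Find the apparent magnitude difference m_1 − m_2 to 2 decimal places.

L_1/L_2 = (2.50)²(0.627)⁴ = 0.9659.
F_1/F_2 = (L_1/L_2)/(d_1/d_2)² = 0.9659/12.96 = 0.07453.
m_1 − m_2 = −2.5 log₁₀(0.07453) = 2.82.

2.82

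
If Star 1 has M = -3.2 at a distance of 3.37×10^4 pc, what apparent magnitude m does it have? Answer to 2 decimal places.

14.44

m = M + 5 log₁₀(d/10 pc) = -3.2 + 5 log₁₀(3.37×10^4/10)
  = -3.2 + 5 × 3.528 = -3.2 + 17.64 = 14.44.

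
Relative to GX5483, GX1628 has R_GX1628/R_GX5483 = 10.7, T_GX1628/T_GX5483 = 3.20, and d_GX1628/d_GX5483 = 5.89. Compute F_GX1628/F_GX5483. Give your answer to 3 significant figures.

L_GX1628/L_GX5483 = (R_GX1628/R_GX5483)²(T_GX1628/T_GX5483)⁴ = (10.7)² × (3.20)⁴ = 1.201×10^4.
F_GX1628/F_GX5483 = (L_GX1628/L_GX5483)/(d_GX1628/d_GX5483)² = 1.201×10^4 / (5.89)² = 346.0.

346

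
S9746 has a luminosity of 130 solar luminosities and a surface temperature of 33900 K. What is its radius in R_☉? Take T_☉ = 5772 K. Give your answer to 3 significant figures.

0.331 R_☉

R/R_☉ = √(L/L_☉) / (T/T_☉)² = √(130) / (5.873)²
       = 11.40 / 34.49 = 0.3305.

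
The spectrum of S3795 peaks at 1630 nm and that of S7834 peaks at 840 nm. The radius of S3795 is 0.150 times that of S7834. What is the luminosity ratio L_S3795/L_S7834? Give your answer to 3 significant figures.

Wien's law gives T ∝ 1/λ_max, so T_S3795/T_S7834 = λ_S7834/λ_S3795 = 840/1630 = 0.5153.
Then L ∝ R²T⁴ gives L_S3795/L_S7834 = (0.150)² × (0.5153)⁴ = 0.02250 × 0.07053 = 0.001587.

0.00159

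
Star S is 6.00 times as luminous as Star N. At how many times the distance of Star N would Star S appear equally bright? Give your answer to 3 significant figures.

Equal flux requires L_S/d_S² = L_N/d_N², so d_S/d_N = √(L_S/L_N)
= √(6.00) = 2.449.

2.45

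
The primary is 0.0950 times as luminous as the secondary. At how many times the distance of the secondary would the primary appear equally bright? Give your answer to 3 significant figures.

0.308

Equal flux requires L_p/d_p² = L_s/d_s², so d_p/d_s = √(L_p/L_s)
= √(0.0950) = 0.3082.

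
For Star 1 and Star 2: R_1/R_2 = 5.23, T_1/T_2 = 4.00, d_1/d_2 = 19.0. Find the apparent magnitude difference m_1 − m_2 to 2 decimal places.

L_1/L_2 = (5.23)²(4.00)⁴ = 7002.
F_1/F_2 = (L_1/L_2)/(d_1/d_2)² = 7002/361.0 = 19.40.
m_1 − m_2 = −2.5 log₁₀(19.40) = -3.22.

-3.22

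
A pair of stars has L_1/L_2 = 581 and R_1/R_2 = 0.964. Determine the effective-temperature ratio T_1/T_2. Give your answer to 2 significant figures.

L ∝ R²T⁴ gives T ∝ (L/R²)^(1/4), so
T_1/T_2 = (581 / 0.964²)^(1/4) = (625.2)^(1/4) = 5.000.

5.0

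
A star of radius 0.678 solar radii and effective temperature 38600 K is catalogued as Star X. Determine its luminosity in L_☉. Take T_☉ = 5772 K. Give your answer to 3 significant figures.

L/L_☉ = (R/R_☉)² (T/T_☉)⁴ = (0.678)² × (38600/5772)⁴
       = 0.4597 × (6.687)⁴ = 0.4597 × 2000 = 919.4.

919 L_☉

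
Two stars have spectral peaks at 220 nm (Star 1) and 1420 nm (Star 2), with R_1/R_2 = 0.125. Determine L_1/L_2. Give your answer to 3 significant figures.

Wien's law gives T ∝ 1/λ_max, so T_1/T_2 = λ_2/λ_1 = 1420/220 = 6.455.
Then L ∝ R²T⁴ gives L_1/L_2 = (0.125)² × (6.455)⁴ = 0.01562 × 1736 = 27.12.

27.1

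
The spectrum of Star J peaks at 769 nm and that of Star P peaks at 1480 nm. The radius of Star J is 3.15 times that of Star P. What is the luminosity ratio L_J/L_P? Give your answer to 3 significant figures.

Wien's law gives T ∝ 1/λ_max, so T_J/T_P = λ_P/λ_J = 1480/769 = 1.925.
Then L ∝ R²T⁴ gives L_J/L_P = (3.15)² × (1.925)⁴ = 9.922 × 13.72 = 136.1.

136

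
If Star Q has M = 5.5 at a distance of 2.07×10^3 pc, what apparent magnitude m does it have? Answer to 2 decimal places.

m = M + 5 log₁₀(d/10 pc) = 5.5 + 5 log₁₀(2.07×10^3/10)
  = 5.5 + 5 × 2.316 = 5.5 + 11.58 = 17.08.

17.08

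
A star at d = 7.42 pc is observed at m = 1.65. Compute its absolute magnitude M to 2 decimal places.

2.30

M = m − 5 log₁₀(d/10 pc) = 1.65 − 5 log₁₀(7.42/10)
  = 1.65 − 5 × -0.130 = 1.65 − -0.65 = 2.30.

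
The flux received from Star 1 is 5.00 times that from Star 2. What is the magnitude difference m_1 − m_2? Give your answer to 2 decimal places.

-1.75

m_1 − m_2 = −2.5 log₁₀(F_1/F_2) = −2.5 log₁₀(5.00) = −2.5 × (0.699) = -1.747.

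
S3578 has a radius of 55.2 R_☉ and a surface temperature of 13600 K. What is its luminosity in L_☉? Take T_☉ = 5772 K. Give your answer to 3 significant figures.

9.39×10^4 L_☉

L/L_☉ = (R/R_☉)² (T/T_☉)⁴ = (55.2)² × (13600/5772)⁴
       = 3047 × (2.356)⁴ = 3047 × 30.82 = 9.391×10^4.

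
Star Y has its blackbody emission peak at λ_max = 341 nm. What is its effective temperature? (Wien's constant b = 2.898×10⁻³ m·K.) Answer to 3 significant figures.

T = b/λ_max = 2.898×10⁻³ / (341×10⁻⁹) = 8499 K.

8.50×10^3 K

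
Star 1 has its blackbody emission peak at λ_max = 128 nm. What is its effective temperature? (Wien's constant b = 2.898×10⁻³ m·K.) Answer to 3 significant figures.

2.26×10^4 K

T = b/λ_max = 2.898×10⁻³ / (128×10⁻⁹) = 2.264×10^4 K.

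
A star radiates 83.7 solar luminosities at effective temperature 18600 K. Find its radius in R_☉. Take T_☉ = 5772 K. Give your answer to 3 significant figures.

0.881 R_☉

R/R_☉ = √(L/L_☉) / (T/T_☉)² = √(83.7) / (3.222)²
       = 9.149 / 10.38 = 0.8810.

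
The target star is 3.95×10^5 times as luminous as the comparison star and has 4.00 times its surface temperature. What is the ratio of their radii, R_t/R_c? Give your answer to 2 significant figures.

39

L ∝ R²T⁴ gives R ∝ √L / T², so
R_t/R_c = √(3.95×10^5) / (4.00)² = 628.5 / 16.00 = 39.28.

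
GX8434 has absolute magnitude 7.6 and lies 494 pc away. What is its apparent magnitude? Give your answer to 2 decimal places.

m = M + 5 log₁₀(d/10 pc) = 7.6 + 5 log₁₀(494/10)
  = 7.6 + 5 × 1.694 = 7.6 + 8.47 = 16.07.

16.07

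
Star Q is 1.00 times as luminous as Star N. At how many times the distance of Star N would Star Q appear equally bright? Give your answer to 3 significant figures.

1.00

Equal flux requires L_Q/d_Q² = L_N/d_N², so d_Q/d_N = √(L_Q/L_N)
= √(1.00) = 1.000.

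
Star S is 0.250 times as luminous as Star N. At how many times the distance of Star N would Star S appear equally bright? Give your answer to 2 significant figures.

0.50

Equal flux requires L_S/d_S² = L_N/d_N², so d_S/d_N = √(L_S/L_N)
= √(0.250) = 0.5000.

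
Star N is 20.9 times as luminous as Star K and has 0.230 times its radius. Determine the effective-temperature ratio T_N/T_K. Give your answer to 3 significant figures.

4.46

L ∝ R²T⁴ gives T ∝ (L/R²)^(1/4), so
T_N/T_K = (20.9 / 0.230²)^(1/4) = (395.1)^(1/4) = 4.458.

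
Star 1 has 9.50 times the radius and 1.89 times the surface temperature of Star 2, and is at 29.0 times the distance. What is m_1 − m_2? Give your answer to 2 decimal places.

L_1/L_2 = (9.50)²(1.89)⁴ = 1152.
F_1/F_2 = (L_1/L_2)/(d_1/d_2)² = 1152/841.0 = 1.369.
m_1 − m_2 = −2.5 log₁₀(1.369) = -0.34.

-0.34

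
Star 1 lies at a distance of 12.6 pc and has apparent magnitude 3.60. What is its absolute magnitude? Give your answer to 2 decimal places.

3.10

M = m − 5 log₁₀(d/10 pc) = 3.60 − 5 log₁₀(12.6/10)
  = 3.60 − 5 × 0.100 = 3.60 − 0.50 = 3.10.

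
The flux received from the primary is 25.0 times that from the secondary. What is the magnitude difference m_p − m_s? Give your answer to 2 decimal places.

-3.49

m_p − m_s = −2.5 log₁₀(F_p/F_s) = −2.5 log₁₀(25.0) = −2.5 × (1.398) = -3.495.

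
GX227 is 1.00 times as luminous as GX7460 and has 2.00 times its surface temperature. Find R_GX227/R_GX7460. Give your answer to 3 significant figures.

0.250

L ∝ R²T⁴ gives R ∝ √L / T², so
R_GX227/R_GX7460 = √(1.00) / (2.00)² = 1.000 / 4.000 = 0.2500.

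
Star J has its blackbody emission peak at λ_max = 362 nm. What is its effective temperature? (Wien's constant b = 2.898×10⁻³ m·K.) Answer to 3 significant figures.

T = b/λ_max = 2.898×10⁻³ / (362×10⁻⁹) = 8006 K.

8.01×10^3 K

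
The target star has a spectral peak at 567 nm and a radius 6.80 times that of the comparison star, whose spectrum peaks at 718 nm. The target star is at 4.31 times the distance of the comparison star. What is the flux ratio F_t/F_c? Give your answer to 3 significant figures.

Wien's law: T_t/T_c = λ_c/λ_t = 718/567 = 1.266.
L_t/L_c = (R_t/R_c)²(T_t/T_c)⁴ = (6.80)²(1.266)⁴ = 118.9.
F_t/F_c = (L_t/L_c)/(d_t/d_c)² = 118.9/(4.31)² = 6.401.

6.40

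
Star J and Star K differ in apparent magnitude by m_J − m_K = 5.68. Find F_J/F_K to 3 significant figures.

0.00535

F_J/F_K = 10^(−(m_J − m_K)/2.5) = 10^(-5.68/2.5) = 10^-2.272 = 0.005346.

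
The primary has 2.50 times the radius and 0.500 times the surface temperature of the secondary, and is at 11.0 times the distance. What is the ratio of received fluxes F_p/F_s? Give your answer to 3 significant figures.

0.00323

L_p/L_s = (R_p/R_s)²(T_p/T_s)⁴ = (2.50)² × (0.500)⁴ = 0.3906.
F_p/F_s = (L_p/L_s)/(d_p/d_s)² = 0.3906 / (11.0)² = 0.003228.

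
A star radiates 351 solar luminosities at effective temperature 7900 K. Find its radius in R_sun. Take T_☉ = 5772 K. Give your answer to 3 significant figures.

10.0 R_sun

R/R_☉ = √(L/L_☉) / (T/T_☉)² = √(351) / (1.369)²
       = 18.73 / 1.873 = 10.00.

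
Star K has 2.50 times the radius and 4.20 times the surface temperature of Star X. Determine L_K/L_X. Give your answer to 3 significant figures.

1.94×10^3

From the Stefan–Boltzmann law, L ∝ R²T⁴, so
L_K/L_X = (R_K/R_X)² (T_K/T_X)⁴ = (2.50)² × (4.20)⁴ = 6.250 × 311.2 = 1945.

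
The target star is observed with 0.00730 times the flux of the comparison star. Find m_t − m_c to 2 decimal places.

5.34

m_t − m_c = −2.5 log₁₀(F_t/F_c) = −2.5 log₁₀(0.00730) = −2.5 × (-2.137) = 5.342.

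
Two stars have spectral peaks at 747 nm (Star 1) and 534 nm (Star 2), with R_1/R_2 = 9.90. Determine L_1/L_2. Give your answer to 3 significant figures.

25.6

Wien's law gives T ∝ 1/λ_max, so T_1/T_2 = λ_2/λ_1 = 534/747 = 0.7149.
Then L ∝ R²T⁴ gives L_1/L_2 = (9.90)² × (0.7149)⁴ = 98.01 × 0.2611 = 25.59.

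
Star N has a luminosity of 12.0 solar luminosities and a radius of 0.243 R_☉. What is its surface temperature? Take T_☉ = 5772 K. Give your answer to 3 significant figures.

2.18×10^4 K

T/T_☉ = (L/L_☉)^(1/4) / (R/R_☉)^(1/2)
T = 5772 × (12.0)^(1/4) / √(0.243) = 5772 × 1.861 / 0.4930 = 2.179×10^4 K.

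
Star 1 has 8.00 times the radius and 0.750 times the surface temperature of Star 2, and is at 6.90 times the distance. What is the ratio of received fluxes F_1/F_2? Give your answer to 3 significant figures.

0.425

L_1/L_2 = (R_1/R_2)²(T_1/T_2)⁴ = (8.00)² × (0.750)⁴ = 20.25.
F_1/F_2 = (L_1/L_2)/(d_1/d_2)² = 20.25 / (6.90)² = 0.4253.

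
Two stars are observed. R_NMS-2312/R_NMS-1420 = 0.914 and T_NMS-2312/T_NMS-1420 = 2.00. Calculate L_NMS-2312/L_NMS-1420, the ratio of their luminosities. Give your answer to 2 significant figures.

13

From the Stefan–Boltzmann law, L ∝ R²T⁴, so
L_NMS-2312/L_NMS-1420 = (R_NMS-2312/R_NMS-1420)² (T_NMS-2312/T_NMS-1420)⁴ = (0.914)² × (2.00)⁴ = 0.8354 × 16.00 = 13.37.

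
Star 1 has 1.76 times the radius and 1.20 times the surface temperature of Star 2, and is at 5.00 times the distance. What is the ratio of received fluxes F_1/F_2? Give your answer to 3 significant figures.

L_1/L_2 = (R_1/R_2)²(T_1/T_2)⁴ = (1.76)² × (1.20)⁴ = 6.423.
F_1/F_2 = (L_1/L_2)/(d_1/d_2)² = 6.423 / (5.00)² = 0.2569.

0.257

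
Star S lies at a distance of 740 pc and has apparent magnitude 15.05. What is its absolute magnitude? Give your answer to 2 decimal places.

5.70

M = m − 5 log₁₀(d/10 pc) = 15.05 − 5 log₁₀(740/10)
  = 15.05 − 5 × 1.869 = 15.05 − 9.35 = 5.70.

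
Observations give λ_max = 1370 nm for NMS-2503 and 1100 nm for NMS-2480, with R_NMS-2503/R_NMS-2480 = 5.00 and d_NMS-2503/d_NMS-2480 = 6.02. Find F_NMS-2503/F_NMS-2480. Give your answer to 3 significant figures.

0.287

Wien's law: T_NMS-2503/T_NMS-2480 = λ_NMS-2480/λ_NMS-2503 = 1100/1370 = 0.8029.
L_NMS-2503/L_NMS-2480 = (R_NMS-2503/R_NMS-2480)²(T_NMS-2503/T_NMS-2480)⁴ = (5.00)²(0.8029)⁴ = 10.39.
F_NMS-2503/F_NMS-2480 = (L_NMS-2503/L_NMS-2480)/(d_NMS-2503/d_NMS-2480)² = 10.39/(6.02)² = 0.2867.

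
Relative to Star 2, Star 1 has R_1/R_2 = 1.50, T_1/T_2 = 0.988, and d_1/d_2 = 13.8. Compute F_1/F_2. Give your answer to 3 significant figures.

0.0113

L_1/L_2 = (R_1/R_2)²(T_1/T_2)⁴ = (1.50)² × (0.988)⁴ = 2.144.
F_1/F_2 = (L_1/L_2)/(d_1/d_2)² = 2.144 / (13.8)² = 0.01126.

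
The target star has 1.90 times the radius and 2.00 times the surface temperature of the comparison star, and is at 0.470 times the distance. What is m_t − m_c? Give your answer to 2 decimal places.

-6.04

L_t/L_c = (1.90)²(2.00)⁴ = 57.76.
F_t/F_c = (L_t/L_c)/(d_t/d_c)² = 57.76/0.2209 = 261.5.
m_t − m_c = −2.5 log₁₀(261.5) = -6.04.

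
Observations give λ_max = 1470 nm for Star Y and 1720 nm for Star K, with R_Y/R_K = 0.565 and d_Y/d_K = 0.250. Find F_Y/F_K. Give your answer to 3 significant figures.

9.57

Wien's law: T_Y/T_K = λ_K/λ_Y = 1720/1470 = 1.170.
L_Y/L_K = (R_Y/R_K)²(T_Y/T_K)⁴ = (0.565)²(1.170)⁴ = 0.5983.
F_Y/F_K = (L_Y/L_K)/(d_Y/d_K)² = 0.5983/(0.250)² = 9.573.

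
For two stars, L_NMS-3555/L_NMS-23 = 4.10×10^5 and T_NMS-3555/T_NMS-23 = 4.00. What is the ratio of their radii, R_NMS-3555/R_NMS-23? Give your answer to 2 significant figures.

40

L ∝ R²T⁴ gives R ∝ √L / T², so
R_NMS-3555/R_NMS-23 = √(4.10×10^5) / (4.00)² = 640.3 / 16.00 = 40.02.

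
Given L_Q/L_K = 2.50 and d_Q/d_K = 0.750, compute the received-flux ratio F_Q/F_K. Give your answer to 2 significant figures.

F = L/(4πd²), so F_Q/F_K = (L_Q/L_K) / (d_Q/d_K)²
= 2.50 / (0.750)² = 2.50 / 0.5625 = 4.444.

4.4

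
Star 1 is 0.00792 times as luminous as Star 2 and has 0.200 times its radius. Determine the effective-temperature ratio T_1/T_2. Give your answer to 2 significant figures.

L ∝ R²T⁴ gives T ∝ (L/R²)^(1/4), so
T_1/T_2 = (0.00792 / 0.200²)^(1/4) = (0.1980)^(1/4) = 0.6671.

0.67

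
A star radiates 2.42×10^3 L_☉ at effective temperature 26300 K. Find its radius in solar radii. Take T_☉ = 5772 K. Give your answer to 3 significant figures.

2.37 solar radii

R/R_☉ = √(L/L_☉) / (T/T_☉)² = √(2.42×10^3) / (4.556)²
       = 49.19 / 20.76 = 2.369.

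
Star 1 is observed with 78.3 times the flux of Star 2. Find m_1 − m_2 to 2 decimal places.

-4.73

m_1 − m_2 = −2.5 log₁₀(F_1/F_2) = −2.5 log₁₀(78.3) = −2.5 × (1.894) = -4.734.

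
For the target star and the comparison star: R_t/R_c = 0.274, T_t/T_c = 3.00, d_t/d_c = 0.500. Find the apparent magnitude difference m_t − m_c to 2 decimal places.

-3.47

L_t/L_c = (0.274)²(3.00)⁴ = 6.081.
F_t/F_c = (L_t/L_c)/(d_t/d_c)² = 6.081/0.2500 = 24.32.
m_t − m_c = −2.5 log₁₀(24.32) = -3.47.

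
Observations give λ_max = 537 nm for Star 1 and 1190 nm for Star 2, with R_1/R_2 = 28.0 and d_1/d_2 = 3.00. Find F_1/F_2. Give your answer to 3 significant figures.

2.10×10^3

Wien's law: T_1/T_2 = λ_2/λ_1 = 1190/537 = 2.216.
L_1/L_2 = (R_1/R_2)²(T_1/T_2)⁴ = (28.0)²(2.216)⁴ = 1.891×10^4.
F_1/F_2 = (L_1/L_2)/(d_1/d_2)² = 1.891×10^4/(3.00)² = 2101.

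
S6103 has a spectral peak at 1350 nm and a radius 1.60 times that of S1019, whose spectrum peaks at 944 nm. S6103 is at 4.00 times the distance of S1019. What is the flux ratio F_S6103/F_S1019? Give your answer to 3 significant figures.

0.0383

Wien's law: T_S6103/T_S1019 = λ_S1019/λ_S6103 = 944/1350 = 0.6993.
L_S6103/L_S1019 = (R_S6103/R_S1019)²(T_S6103/T_S1019)⁴ = (1.60)²(0.6993)⁴ = 0.6121.
F_S6103/F_S1019 = (L_S6103/L_S1019)/(d_S6103/d_S1019)² = 0.6121/(4.00)² = 0.03825.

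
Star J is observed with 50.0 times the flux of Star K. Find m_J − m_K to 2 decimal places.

-4.25

m_J − m_K = −2.5 log₁₀(F_J/F_K) = −2.5 log₁₀(50.0) = −2.5 × (1.699) = -4.247.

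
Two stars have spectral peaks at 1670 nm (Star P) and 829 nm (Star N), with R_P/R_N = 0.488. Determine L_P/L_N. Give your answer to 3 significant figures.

0.0145

Wien's law gives T ∝ 1/λ_max, so T_P/T_N = λ_N/λ_P = 829/1670 = 0.4964.
Then L ∝ R²T⁴ gives L_P/L_N = (0.488)² × (0.4964)⁴ = 0.2381 × 0.06072 = 0.01446.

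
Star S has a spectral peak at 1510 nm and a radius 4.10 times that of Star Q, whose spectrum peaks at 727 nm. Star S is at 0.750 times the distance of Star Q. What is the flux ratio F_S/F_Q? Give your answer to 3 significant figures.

Wien's law: T_S/T_Q = λ_Q/λ_S = 727/1510 = 0.4815.
L_S/L_Q = (R_S/R_Q)²(T_S/T_Q)⁴ = (4.10)²(0.4815)⁴ = 0.9032.
F_S/F_Q = (L_S/L_Q)/(d_S/d_Q)² = 0.9032/(0.750)² = 1.606.

1.61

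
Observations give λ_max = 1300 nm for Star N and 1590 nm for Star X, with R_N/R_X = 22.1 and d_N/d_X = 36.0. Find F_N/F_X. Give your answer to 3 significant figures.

Wien's law: T_N/T_X = λ_X/λ_N = 1590/1300 = 1.223.
L_N/L_X = (R_N/R_X)²(T_N/T_X)⁴ = (22.1)²(1.223)⁴ = 1093.
F_N/F_X = (L_N/L_X)/(d_N/d_X)² = 1093/(36.0)² = 0.8433.

0.843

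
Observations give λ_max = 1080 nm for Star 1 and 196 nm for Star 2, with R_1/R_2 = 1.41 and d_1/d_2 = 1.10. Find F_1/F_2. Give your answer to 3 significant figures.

Wien's law: T_1/T_2 = λ_2/λ_1 = 196/1080 = 0.1815.
L_1/L_2 = (R_1/R_2)²(T_1/T_2)⁴ = (1.41)²(0.1815)⁴ = 0.002157.
F_1/F_2 = (L_1/L_2)/(d_1/d_2)² = 0.002157/(1.10)² = 0.001782.

0.00178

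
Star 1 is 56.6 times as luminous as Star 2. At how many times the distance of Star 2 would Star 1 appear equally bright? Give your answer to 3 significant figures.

7.52

Equal flux requires L_1/d_1² = L_2/d_2², so d_1/d_2 = √(L_1/L_2)
= √(56.6) = 7.523.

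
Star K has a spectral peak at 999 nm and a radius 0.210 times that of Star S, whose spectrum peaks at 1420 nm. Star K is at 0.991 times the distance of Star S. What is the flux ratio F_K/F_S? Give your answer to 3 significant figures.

Wien's law: T_K/T_S = λ_S/λ_K = 1420/999 = 1.421.
L_K/L_S = (R_K/R_S)²(T_K/T_S)⁴ = (0.210)²(1.421)⁴ = 0.1800.
F_K/F_S = (L_K/L_S)/(d_K/d_S)² = 0.1800/(0.991)² = 0.1833.

0.183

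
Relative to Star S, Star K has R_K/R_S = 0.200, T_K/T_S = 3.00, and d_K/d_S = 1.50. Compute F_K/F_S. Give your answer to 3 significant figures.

L_K/L_S = (R_K/R_S)²(T_K/T_S)⁴ = (0.200)² × (3.00)⁴ = 3.240.
F_K/F_S = (L_K/L_S)/(d_K/d_S)² = 3.240 / (1.50)² = 1.440.

1.44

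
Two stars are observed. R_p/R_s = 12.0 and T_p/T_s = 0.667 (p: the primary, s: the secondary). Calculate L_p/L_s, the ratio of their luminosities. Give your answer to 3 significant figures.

28.5

From the Stefan–Boltzmann law, L ∝ R²T⁴, so
L_p/L_s = (R_p/R_s)² (T_p/T_s)⁴ = (12.0)² × (0.667)⁴ = 144.0 × 0.1979 = 28.50.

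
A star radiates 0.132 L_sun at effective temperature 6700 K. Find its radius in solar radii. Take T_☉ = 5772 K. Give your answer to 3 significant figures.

R/R_☉ = √(L/L_☉) / (T/T_☉)² = √(0.132) / (1.161)²
       = 0.3633 / 1.347 = 0.2696.

0.270 solar radii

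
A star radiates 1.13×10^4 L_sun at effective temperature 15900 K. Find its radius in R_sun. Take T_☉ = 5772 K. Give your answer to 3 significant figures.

R/R_☉ = √(L/L_☉) / (T/T_☉)² = √(1.13×10^4) / (2.755)²
       = 106.3 / 7.588 = 14.01.

14.0 R_sun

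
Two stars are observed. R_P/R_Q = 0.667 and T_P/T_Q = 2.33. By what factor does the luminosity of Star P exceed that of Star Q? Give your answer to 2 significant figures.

13

From the Stefan–Boltzmann law, L ∝ R²T⁴, so
L_P/L_Q = (R_P/R_Q)² (T_P/T_Q)⁴ = (0.667)² × (2.33)⁴ = 0.4449 × 29.47 = 13.11.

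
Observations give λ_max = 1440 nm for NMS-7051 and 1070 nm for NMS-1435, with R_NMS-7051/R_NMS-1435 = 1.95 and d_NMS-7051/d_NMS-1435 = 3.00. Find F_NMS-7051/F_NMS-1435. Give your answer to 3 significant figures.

0.129

Wien's law: T_NMS-7051/T_NMS-1435 = λ_NMS-1435/λ_NMS-7051 = 1070/1440 = 0.7431.
L_NMS-7051/L_NMS-1435 = (R_NMS-7051/R_NMS-1435)²(T_NMS-7051/T_NMS-1435)⁴ = (1.95)²(0.7431)⁴ = 1.159.
F_NMS-7051/F_NMS-1435 = (L_NMS-7051/L_NMS-1435)/(d_NMS-7051/d_NMS-1435)² = 1.159/(3.00)² = 0.1288.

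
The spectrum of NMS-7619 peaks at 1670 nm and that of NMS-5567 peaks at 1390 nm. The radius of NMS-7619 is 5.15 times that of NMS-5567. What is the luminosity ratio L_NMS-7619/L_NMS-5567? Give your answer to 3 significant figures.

12.7

Wien's law gives T ∝ 1/λ_max, so T_NMS-7619/T_NMS-5567 = λ_NMS-5567/λ_NMS-7619 = 1390/1670 = 0.8323.
Then L ∝ R²T⁴ gives L_NMS-7619/L_NMS-5567 = (5.15)² × (0.8323)⁴ = 26.52 × 0.4799 = 12.73.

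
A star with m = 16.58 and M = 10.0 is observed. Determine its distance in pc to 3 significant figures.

m − M = 5 log₁₀(d/10 pc)
16.58 − (10.0) = 6.58 = 5 log₁₀(d/10)
d = 10 × 10^(6.58/5) = 10 × 10^1.316 = 207.0 pc.

207 pc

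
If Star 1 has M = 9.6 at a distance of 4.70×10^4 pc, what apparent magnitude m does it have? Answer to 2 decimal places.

m = M + 5 log₁₀(d/10 pc) = 9.6 + 5 log₁₀(4.70×10^4/10)
  = 9.6 + 5 × 3.672 = 9.6 + 18.36 = 27.96.

27.96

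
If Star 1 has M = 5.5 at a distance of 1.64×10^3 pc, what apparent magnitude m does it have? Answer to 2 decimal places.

m = M + 5 log₁₀(d/10 pc) = 5.5 + 5 log₁₀(1.64×10^3/10)
  = 5.5 + 5 × 2.215 = 5.5 + 11.07 = 16.57.

16.57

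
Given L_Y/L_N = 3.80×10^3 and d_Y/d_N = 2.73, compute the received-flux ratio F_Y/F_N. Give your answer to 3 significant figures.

510

F = L/(4πd²), so F_Y/F_N = (L_Y/L_N) / (d_Y/d_N)²
= 3.80×10^3 / (2.73)² = 3.80×10^3 / 7.453 = 509.9.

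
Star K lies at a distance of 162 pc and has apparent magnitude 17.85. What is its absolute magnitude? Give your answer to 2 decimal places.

M = m − 5 log₁₀(d/10 pc) = 17.85 − 5 log₁₀(162/10)
  = 17.85 − 5 × 1.210 = 17.85 − 6.05 = 11.80.

11.80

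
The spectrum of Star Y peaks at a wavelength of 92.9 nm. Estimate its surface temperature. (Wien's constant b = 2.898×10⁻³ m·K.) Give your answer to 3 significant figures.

T = b/λ_max = 2.898×10⁻³ / (92.9×10⁻⁹) = 3.119×10^4 K.

3.12×10^4 K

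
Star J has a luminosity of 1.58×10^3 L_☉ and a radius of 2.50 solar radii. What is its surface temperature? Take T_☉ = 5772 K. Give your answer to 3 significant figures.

2.30×10^4 K

T/T_☉ = (L/L_☉)^(1/4) / (R/R_☉)^(1/2)
T = 5772 × (1.58×10^3)^(1/4) / √(2.50) = 5772 × 6.305 / 1.581 = 2.302×10^4 K.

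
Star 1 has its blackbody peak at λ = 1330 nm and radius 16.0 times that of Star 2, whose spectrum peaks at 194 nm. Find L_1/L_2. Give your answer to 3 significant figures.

0.116

Wien's law gives T ∝ 1/λ_max, so T_1/T_2 = λ_2/λ_1 = 194/1330 = 0.1459.
Then L ∝ R²T⁴ gives L_1/L_2 = (16.0)² × (0.1459)⁴ = 256.0 × 4.527×10^-4 = 0.1159.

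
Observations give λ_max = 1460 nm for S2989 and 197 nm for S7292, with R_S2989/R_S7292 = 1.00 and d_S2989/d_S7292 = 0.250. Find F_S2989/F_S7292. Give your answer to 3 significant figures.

Wien's law: T_S2989/T_S7292 = λ_S7292/λ_S2989 = 197/1460 = 0.1349.
L_S2989/L_S7292 = (R_S2989/R_S7292)²(T_S2989/T_S7292)⁴ = (1.00)²(0.1349)⁴ = 3.315×10^-4.
F_S2989/F_S7292 = (L_S2989/L_S7292)/(d_S2989/d_S7292)² = 3.315×10^-4/(0.250)² = 0.005304.

0.00530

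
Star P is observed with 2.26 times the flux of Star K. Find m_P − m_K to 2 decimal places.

m_P − m_K = −2.5 log₁₀(F_P/F_K) = −2.5 log₁₀(2.26) = −2.5 × (0.354) = -0.885.

-0.89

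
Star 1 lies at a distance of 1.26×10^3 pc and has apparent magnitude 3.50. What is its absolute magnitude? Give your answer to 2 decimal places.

M = m − 5 log₁₀(d/10 pc) = 3.50 − 5 log₁₀(1.26×10^3/10)
  = 3.50 − 5 × 2.100 = 3.50 − 10.50 = -7.00.

-7.00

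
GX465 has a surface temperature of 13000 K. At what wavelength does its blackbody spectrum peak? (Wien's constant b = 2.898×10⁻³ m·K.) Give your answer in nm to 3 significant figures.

λ_max = b/T = 2.898×10⁻³ / 13000 = 2.23×10^-7 m = 222.9 nm.

223 nm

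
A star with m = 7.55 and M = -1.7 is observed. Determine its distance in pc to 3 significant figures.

708 pc

m − M = 5 log₁₀(d/10 pc)
7.55 − (-1.7) = 9.25 = 5 log₁₀(d/10)
d = 10 × 10^(9.25/5) = 10 × 10^1.850 = 707.9 pc.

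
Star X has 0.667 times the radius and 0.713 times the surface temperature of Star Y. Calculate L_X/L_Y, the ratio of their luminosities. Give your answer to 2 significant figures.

From the Stefan–Boltzmann law, L ∝ R²T⁴, so
L_X/L_Y = (R_X/R_Y)² (T_X/T_Y)⁴ = (0.667)² × (0.713)⁴ = 0.4449 × 0.2584 = 0.1150.

0.11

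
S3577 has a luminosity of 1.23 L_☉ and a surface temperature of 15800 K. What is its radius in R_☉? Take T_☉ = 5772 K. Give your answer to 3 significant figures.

0.148 R_☉

R/R_☉ = √(L/L_☉) / (T/T_☉)² = √(1.23) / (2.737)²
       = 1.109 / 7.493 = 0.1480.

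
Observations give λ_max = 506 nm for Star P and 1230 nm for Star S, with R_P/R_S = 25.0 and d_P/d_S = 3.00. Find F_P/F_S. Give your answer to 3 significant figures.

Wien's law: T_P/T_S = λ_S/λ_P = 1230/506 = 2.431.
L_P/L_S = (R_P/R_S)²(T_P/T_S)⁴ = (25.0)²(2.431)⁴ = 2.182×10^4.
F_P/F_S = (L_P/L_S)/(d_P/d_S)² = 2.182×10^4/(3.00)² = 2425.

2.42×10^3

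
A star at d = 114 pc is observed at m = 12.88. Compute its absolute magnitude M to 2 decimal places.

M = m − 5 log₁₀(d/10 pc) = 12.88 − 5 log₁₀(114/10)
  = 12.88 − 5 × 1.057 = 12.88 − 5.28 = 7.60.

7.60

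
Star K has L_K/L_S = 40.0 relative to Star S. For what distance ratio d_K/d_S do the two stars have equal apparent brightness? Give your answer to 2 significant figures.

Equal flux requires L_K/d_K² = L_S/d_S², so d_K/d_S = √(L_K/L_S)
= √(40.0) = 6.325.

6.3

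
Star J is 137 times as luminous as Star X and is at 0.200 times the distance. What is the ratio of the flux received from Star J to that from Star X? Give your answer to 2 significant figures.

F = L/(4πd²), so F_J/F_X = (L_J/L_X) / (d_J/d_X)²
= 137 / (0.200)² = 137 / 0.04000 = 3425.

3.4×10^3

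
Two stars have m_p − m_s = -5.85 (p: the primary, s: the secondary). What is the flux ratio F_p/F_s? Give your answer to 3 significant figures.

F_p/F_s = 10^(−(m_p − m_s)/2.5) = 10^(5.85/2.5) = 10^2.340 = 218.8.

219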